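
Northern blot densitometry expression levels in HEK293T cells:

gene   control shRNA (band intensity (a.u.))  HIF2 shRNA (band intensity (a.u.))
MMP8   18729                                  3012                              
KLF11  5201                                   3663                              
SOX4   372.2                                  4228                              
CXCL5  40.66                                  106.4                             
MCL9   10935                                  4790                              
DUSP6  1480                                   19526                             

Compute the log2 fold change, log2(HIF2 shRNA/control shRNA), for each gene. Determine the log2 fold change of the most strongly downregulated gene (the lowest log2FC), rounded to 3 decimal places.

-2.636

log2(3012/18729) = -2.636  (MMP8)
log2(3663/5201) = -0.506  (KLF11)
log2(4228/372.2) = 3.506  (SOX4)
log2(106.4/40.66) = 1.388  (CXCL5)
log2(4790/10935) = -1.191  (MCL9)
log2(19526/1480) = 3.722  (DUSP6)
MMP8 is most strongly downregulated.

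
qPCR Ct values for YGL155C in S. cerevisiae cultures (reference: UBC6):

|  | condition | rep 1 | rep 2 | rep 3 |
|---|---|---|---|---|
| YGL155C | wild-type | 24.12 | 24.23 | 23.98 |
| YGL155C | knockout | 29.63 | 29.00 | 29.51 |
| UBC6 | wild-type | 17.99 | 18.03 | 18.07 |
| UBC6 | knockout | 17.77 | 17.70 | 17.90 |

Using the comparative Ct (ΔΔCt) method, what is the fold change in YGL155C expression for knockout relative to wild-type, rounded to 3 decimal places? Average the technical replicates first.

Mean Ct: YGL155C wild-type 24.110; YGL155C knockout 29.380; UBC6 wild-type 18.030; UBC6 knockout 17.790
ΔCt(wild-type) = 24.110 − 18.030 = 6.080
ΔCt(knockout) = 29.380 − 17.790 = 11.590
ΔΔCt = 11.590 − 6.080 = 5.510
Fold change = 2^(−5.510) = 0.0219

0.022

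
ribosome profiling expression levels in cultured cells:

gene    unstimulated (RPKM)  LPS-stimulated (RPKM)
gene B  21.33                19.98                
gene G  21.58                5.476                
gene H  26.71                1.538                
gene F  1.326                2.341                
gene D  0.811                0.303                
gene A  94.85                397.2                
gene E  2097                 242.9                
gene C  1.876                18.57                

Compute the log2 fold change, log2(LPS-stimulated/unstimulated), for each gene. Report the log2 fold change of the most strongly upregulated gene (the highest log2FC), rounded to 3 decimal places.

log2(19.98/21.33) = -0.094  (gene B)
log2(5.476/21.58) = -1.979  (gene G)
log2(1.538/26.71) = -4.118  (gene H)
log2(2.341/1.326) = 0.820  (gene F)
log2(0.303/0.811) = -1.420  (gene D)
log2(397.2/94.85) = 2.066  (gene A)
log2(242.9/2097) = -3.110  (gene E)
log2(18.57/1.876) = 3.307  (gene C)
gene C is most strongly upregulated.

3.307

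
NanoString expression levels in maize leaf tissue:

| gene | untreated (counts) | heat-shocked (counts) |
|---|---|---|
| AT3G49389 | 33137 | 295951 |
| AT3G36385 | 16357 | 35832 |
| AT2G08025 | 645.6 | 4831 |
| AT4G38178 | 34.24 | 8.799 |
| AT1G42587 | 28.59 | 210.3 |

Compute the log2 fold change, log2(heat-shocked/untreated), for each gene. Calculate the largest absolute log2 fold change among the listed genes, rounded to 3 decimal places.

3.159

log2(295951/33137) = 3.159  (AT3G49389)
log2(35832/16357) = 1.131  (AT3G36385)
log2(4831/645.6) = 2.904  (AT2G08025)
log2(8.799/34.24) = -1.960  (AT4G38178)
log2(210.3/28.59) = 2.879  (AT1G42587)
The largest magnitude belongs to AT3G49389.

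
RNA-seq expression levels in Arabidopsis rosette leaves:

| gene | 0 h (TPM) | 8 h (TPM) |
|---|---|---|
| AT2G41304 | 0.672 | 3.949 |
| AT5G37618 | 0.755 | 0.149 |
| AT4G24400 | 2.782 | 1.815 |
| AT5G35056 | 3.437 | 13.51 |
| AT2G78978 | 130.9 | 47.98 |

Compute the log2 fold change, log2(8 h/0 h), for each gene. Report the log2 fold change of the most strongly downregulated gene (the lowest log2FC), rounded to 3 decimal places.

-2.341

log2(3.949/0.672) = 2.555  (AT2G41304)
log2(0.149/0.755) = -2.341  (AT5G37618)
log2(1.815/2.782) = -0.616  (AT4G24400)
log2(13.51/3.437) = 1.975  (AT5G35056)
log2(47.98/130.9) = -1.448  (AT2G78978)
AT5G37618 is most strongly downregulated.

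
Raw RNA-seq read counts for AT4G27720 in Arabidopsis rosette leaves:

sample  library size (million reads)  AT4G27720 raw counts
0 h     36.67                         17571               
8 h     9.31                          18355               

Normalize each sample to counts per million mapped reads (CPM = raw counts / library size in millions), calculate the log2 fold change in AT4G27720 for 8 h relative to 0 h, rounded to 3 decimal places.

CPM(0 h) = 17571 / 36.67 = 479.1655
CPM(8 h) = 18355 / 9.31 = 1971.5360
Fold change = 1971.5360 / 479.1655 = 4.11452
log2(4.11452) = 2.0407

2.041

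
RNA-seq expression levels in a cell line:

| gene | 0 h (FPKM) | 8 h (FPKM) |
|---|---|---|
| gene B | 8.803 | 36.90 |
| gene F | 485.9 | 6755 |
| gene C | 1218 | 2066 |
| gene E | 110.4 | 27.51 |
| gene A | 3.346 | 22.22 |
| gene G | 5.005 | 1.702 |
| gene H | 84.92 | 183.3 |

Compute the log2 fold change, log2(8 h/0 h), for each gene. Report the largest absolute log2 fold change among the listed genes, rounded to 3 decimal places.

log2(36.90/8.803) = 2.068  (gene B)
log2(6755/485.9) = 3.797  (gene F)
log2(2066/1218) = 0.762  (gene C)
log2(27.51/110.4) = -2.005  (gene E)
log2(22.22/3.346) = 2.731  (gene A)
log2(1.702/5.005) = -1.556  (gene G)
log2(183.3/84.92) = 1.110  (gene H)
The largest magnitude belongs to gene F.

3.797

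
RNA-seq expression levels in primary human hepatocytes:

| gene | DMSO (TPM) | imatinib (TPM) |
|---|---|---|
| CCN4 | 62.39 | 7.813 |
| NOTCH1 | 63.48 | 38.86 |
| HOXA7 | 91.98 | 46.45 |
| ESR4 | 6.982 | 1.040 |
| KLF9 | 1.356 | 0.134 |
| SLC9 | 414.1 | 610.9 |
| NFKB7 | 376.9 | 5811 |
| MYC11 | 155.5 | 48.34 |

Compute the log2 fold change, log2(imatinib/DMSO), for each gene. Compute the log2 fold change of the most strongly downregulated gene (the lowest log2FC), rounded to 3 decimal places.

-3.339

log2(7.813/62.39) = -2.997  (CCN4)
log2(38.86/63.48) = -0.708  (NOTCH1)
log2(46.45/91.98) = -0.986  (HOXA7)
log2(1.040/6.982) = -2.747  (ESR4)
log2(0.134/1.356) = -3.339  (KLF9)
log2(610.9/414.1) = 0.561  (SLC9)
log2(5811/376.9) = 3.947  (NFKB7)
log2(48.34/155.5) = -1.686  (MYC11)
KLF9 is most strongly downregulated.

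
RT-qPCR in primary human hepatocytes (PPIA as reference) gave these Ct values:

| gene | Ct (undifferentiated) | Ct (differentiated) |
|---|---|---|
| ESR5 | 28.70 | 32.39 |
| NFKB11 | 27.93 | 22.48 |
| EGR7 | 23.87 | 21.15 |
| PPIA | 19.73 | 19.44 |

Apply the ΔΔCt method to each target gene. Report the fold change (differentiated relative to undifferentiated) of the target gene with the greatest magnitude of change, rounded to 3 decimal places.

ESR5: ΔΔCt = (32.39−19.44) − (28.70−19.73) = 12.95 − 8.97 = 3.98; fold change = 2^-3.98 = 0.063
NFKB11: ΔΔCt = (22.48−19.44) − (27.93−19.73) = 3.04 − 8.20 = -5.16; fold change = 2^5.16 = 35.753
EGR7: ΔΔCt = (21.15−19.44) − (23.87−19.73) = 1.71 − 4.14 = -2.43; fold change = 2^2.43 = 5.389
NFKB11 has the largest |ΔΔCt| = 5.16.

35.753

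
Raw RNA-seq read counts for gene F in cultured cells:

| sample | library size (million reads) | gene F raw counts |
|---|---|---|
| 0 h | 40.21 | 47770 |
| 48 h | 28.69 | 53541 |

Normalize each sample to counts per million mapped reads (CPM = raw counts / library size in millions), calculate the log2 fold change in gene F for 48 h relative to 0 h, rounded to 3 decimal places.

0.652

CPM(0 h) = 47770 / 40.21 = 1188.0129
CPM(48 h) = 53541 / 28.69 = 1866.1903
Fold change = 1866.1903 / 1188.0129 = 1.57085
log2(1.57085) = 0.6515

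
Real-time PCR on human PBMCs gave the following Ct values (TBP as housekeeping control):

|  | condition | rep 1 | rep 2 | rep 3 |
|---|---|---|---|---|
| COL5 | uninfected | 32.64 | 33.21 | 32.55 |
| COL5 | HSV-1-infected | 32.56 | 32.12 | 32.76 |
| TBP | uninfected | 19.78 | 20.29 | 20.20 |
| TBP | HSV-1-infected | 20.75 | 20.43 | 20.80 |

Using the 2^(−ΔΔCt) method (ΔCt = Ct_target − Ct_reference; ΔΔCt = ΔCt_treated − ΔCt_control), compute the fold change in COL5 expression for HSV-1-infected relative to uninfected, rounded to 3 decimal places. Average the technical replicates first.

Mean Ct: COL5 uninfected 32.800; COL5 HSV-1-infected 32.480; TBP uninfected 20.090; TBP HSV-1-infected 20.660
ΔCt(uninfected) = 32.800 − 20.090 = 12.710
ΔCt(HSV-1-infected) = 32.480 − 20.660 = 11.820
ΔΔCt = 11.820 − 12.710 = -0.890
Fold change = 2^(−(-0.890)) = 2^0.890 = 1.8532

1.853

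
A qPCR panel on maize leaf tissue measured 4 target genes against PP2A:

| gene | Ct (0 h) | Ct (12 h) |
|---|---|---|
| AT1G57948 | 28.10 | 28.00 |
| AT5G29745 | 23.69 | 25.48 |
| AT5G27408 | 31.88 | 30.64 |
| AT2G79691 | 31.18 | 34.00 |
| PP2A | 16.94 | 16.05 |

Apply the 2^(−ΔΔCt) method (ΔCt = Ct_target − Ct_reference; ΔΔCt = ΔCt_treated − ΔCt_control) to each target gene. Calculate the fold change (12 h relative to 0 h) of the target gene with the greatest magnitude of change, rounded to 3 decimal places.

0.076

AT1G57948: ΔΔCt = (28.00−16.05) − (28.10−16.94) = 11.95 − 11.16 = 0.79; fold change = 2^-0.79 = 0.578
AT5G29745: ΔΔCt = (25.48−16.05) − (23.69−16.94) = 9.43 − 6.75 = 2.68; fold change = 2^-2.68 = 0.156
AT5G27408: ΔΔCt = (30.64−16.05) − (31.88−16.94) = 14.59 − 14.94 = -0.35; fold change = 2^0.35 = 1.275
AT2G79691: ΔΔCt = (34.00−16.05) − (31.18−16.94) = 17.95 − 14.24 = 3.71; fold change = 2^-3.71 = 0.076
AT2G79691 has the largest |ΔΔCt| = 3.71.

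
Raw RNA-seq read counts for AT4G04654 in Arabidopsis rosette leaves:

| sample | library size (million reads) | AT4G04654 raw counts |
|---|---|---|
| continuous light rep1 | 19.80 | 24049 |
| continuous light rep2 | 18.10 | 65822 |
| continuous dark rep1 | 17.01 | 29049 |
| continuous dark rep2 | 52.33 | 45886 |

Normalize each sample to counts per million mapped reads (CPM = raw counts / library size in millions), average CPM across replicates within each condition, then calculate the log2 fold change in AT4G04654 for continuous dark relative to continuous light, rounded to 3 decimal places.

-0.908

CPM(continuous light rep1) = 24049 / 19.80 = 1214.5960
CPM(continuous light rep2) = 65822 / 18.10 = 3636.5746
CPM(continuous dark rep1) = 29049 / 17.01 = 1707.7601
CPM(continuous dark rep2) = 45886 / 52.33 = 876.8584
mean CPM(continuous light) = 2425.5853; mean CPM(continuous dark) = 1292.3093
Fold change = 1292.3093 / 2425.5853 = 0.53278
log2(0.53278) = -0.9084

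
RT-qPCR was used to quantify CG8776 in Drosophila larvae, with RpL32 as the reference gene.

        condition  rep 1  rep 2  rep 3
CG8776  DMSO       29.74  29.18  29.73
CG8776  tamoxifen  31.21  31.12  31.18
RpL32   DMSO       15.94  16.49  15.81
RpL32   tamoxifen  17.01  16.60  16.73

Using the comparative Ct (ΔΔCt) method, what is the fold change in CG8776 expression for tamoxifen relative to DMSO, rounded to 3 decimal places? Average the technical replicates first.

Mean Ct: CG8776 DMSO 29.550; CG8776 tamoxifen 31.170; RpL32 DMSO 16.080; RpL32 tamoxifen 16.780
ΔCt(DMSO) = 29.550 − 16.080 = 13.470
ΔCt(tamoxifen) = 31.170 − 16.780 = 14.390
ΔΔCt = 14.390 − 13.470 = 0.920
Fold change = 2^(−0.920) = 0.5285

0.529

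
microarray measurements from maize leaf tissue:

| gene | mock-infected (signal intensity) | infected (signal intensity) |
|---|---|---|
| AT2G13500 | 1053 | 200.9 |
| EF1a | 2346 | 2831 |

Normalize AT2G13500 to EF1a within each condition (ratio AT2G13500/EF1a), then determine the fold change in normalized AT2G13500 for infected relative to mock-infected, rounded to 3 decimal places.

0.158

AT2G13500/EF1a (mock-infected) = 1053 / 2346 = 0.44885
AT2G13500/EF1a (infected) = 200.9 / 2831 = 0.070964
Fold change = 0.070964 / 0.44885 = 0.1581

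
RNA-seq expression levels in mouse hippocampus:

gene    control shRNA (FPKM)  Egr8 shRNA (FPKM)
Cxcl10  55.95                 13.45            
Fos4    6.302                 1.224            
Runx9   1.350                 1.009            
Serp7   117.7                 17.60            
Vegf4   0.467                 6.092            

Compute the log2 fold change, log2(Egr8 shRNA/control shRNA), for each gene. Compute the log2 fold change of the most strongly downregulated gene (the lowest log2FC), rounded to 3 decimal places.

log2(13.45/55.95) = -2.057  (Cxcl10)
log2(1.224/6.302) = -2.364  (Fos4)
log2(1.009/1.350) = -0.420  (Runx9)
log2(17.60/117.7) = -2.741  (Serp7)
log2(6.092/0.467) = 3.705  (Vegf4)
Serp7 is most strongly downregulated.

-2.741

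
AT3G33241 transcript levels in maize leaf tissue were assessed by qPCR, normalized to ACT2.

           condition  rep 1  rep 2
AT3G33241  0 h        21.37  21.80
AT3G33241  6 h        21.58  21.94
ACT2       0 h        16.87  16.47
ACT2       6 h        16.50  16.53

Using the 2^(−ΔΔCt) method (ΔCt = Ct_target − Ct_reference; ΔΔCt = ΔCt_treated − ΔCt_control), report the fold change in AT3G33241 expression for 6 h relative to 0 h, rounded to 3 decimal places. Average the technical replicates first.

Mean Ct: AT3G33241 0 h 21.585; AT3G33241 6 h 21.760; ACT2 0 h 16.670; ACT2 6 h 16.515
ΔCt(0 h) = 21.585 − 16.670 = 4.915
ΔCt(6 h) = 21.760 − 16.515 = 5.245
ΔΔCt = 5.245 − 4.915 = 0.330
Fold change = 2^(−0.330) = 0.7955

0.796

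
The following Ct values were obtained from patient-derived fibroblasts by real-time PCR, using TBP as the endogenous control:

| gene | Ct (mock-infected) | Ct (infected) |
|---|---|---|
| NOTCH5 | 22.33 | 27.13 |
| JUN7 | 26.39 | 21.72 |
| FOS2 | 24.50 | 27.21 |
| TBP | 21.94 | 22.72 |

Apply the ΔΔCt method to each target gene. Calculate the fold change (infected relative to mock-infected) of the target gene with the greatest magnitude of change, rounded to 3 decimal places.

43.713

NOTCH5: ΔΔCt = (27.13−22.72) − (22.33−21.94) = 4.41 − 0.39 = 4.02; fold change = 2^-4.02 = 0.062
JUN7: ΔΔCt = (21.72−22.72) − (26.39−21.94) = -1.00 − 4.45 = -5.45; fold change = 2^5.45 = 43.713
FOS2: ΔΔCt = (27.21−22.72) − (24.50−21.94) = 4.49 − 2.56 = 1.93; fold change = 2^-1.93 = 0.262
JUN7 has the largest |ΔΔCt| = 5.45.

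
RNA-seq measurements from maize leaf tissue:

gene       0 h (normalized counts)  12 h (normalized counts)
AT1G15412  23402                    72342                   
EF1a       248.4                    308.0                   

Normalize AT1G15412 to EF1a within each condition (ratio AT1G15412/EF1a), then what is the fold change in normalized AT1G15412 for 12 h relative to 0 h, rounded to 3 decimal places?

AT1G15412/EF1a (0 h) = 23402 / 248.4 = 94.211
AT1G15412/EF1a (12 h) = 72342 / 308.0 = 234.88
Fold change = 234.88 / 94.211 = 2.4931

2.493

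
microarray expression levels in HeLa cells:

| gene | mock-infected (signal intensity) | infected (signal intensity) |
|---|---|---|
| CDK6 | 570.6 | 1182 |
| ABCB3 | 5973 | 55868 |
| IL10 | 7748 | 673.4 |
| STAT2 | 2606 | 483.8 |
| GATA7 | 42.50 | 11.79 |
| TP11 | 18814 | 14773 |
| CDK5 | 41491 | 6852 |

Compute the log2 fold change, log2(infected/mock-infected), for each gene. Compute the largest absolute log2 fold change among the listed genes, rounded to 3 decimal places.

log2(1182/570.6) = 1.051  (CDK6)
log2(55868/5973) = 3.225  (ABCB3)
log2(673.4/7748) = -3.524  (IL10)
log2(483.8/2606) = -2.429  (STAT2)
log2(11.79/42.50) = -1.850  (GATA7)
log2(14773/18814) = -0.349  (TP11)
log2(6852/41491) = -2.598  (CDK5)
The largest magnitude belongs to IL10.

3.524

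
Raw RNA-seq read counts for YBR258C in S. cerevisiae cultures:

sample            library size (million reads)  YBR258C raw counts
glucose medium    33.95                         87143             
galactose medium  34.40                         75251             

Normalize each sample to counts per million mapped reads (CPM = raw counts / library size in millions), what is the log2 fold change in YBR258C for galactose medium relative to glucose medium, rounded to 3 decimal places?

-0.231

CPM(glucose medium) = 87143 / 33.95 = 2566.8041
CPM(galactose medium) = 75251 / 34.40 = 2187.5291
Fold change = 2187.5291 / 2566.8041 = 0.85224
log2(0.85224) = -0.2307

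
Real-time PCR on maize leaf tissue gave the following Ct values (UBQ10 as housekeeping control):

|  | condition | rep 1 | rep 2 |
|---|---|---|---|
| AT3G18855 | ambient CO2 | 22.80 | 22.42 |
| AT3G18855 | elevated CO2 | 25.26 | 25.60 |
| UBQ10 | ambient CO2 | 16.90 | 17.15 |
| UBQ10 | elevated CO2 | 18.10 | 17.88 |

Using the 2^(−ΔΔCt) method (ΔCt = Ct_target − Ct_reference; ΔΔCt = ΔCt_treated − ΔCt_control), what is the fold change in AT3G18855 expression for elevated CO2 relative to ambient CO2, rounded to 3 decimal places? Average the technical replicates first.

0.276

Mean Ct: AT3G18855 ambient CO2 22.610; AT3G18855 elevated CO2 25.430; UBQ10 ambient CO2 17.025; UBQ10 elevated CO2 17.990
ΔCt(ambient CO2) = 22.610 − 17.025 = 5.585
ΔCt(elevated CO2) = 25.430 − 17.990 = 7.440
ΔΔCt = 7.440 − 5.585 = 1.855
Fold change = 2^(−1.855) = 0.2764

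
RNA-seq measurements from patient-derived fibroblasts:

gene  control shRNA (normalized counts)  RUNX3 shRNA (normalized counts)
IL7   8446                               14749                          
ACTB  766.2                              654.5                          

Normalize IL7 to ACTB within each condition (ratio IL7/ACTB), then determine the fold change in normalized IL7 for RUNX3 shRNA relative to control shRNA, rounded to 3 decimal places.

2.044

IL7/ACTB (control shRNA) = 8446 / 766.2 = 11.023
IL7/ACTB (RUNX3 shRNA) = 14749 / 654.5 = 22.535
Fold change = 22.535 / 11.023 = 2.0443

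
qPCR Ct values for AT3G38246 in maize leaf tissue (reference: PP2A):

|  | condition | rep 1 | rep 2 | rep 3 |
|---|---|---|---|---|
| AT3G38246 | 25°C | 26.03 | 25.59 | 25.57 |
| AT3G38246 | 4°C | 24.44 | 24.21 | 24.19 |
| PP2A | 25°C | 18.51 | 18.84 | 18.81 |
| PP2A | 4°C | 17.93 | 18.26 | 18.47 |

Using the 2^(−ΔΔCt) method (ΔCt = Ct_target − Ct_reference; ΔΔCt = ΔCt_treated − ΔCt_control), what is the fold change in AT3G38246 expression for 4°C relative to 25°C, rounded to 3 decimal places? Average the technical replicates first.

1.932

Mean Ct: AT3G38246 25°C 25.730; AT3G38246 4°C 24.280; PP2A 25°C 18.720; PP2A 4°C 18.220
ΔCt(25°C) = 25.730 − 18.720 = 7.010
ΔCt(4°C) = 24.280 − 18.220 = 6.060
ΔΔCt = 6.060 − 7.010 = -0.950
Fold change = 2^(−(-0.950)) = 2^0.950 = 1.9319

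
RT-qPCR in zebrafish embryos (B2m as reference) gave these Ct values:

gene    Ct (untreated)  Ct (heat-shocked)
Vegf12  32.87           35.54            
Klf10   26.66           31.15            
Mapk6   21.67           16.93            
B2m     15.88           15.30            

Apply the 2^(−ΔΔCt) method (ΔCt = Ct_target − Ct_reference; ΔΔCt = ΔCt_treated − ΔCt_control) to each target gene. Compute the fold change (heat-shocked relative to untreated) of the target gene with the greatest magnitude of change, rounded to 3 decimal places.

0.030

Vegf12: ΔΔCt = (35.54−15.30) − (32.87−15.88) = 20.24 − 16.99 = 3.25; fold change = 2^-3.25 = 0.105
Klf10: ΔΔCt = (31.15−15.30) − (26.66−15.88) = 15.85 − 10.78 = 5.07; fold change = 2^-5.07 = 0.030
Mapk6: ΔΔCt = (16.93−15.30) − (21.67−15.88) = 1.63 − 5.79 = -4.16; fold change = 2^4.16 = 17.877
Klf10 has the largest |ΔΔCt| = 5.07.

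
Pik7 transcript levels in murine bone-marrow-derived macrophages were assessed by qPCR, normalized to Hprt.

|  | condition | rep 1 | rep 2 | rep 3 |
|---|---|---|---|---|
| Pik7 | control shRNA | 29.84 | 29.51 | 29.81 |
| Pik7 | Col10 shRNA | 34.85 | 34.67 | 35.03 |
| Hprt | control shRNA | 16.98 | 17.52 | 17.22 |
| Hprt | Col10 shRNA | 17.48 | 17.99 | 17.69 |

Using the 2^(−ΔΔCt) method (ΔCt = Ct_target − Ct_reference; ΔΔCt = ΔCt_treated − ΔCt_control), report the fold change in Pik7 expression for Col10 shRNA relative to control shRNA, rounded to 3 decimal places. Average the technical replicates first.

0.040

Mean Ct: Pik7 control shRNA 29.720; Pik7 Col10 shRNA 34.850; Hprt control shRNA 17.240; Hprt Col10 shRNA 17.720
ΔCt(control shRNA) = 29.720 − 17.240 = 12.480
ΔCt(Col10 shRNA) = 34.850 − 17.720 = 17.130
ΔΔCt = 17.130 − 12.480 = 4.650
Fold change = 2^(−4.650) = 0.0398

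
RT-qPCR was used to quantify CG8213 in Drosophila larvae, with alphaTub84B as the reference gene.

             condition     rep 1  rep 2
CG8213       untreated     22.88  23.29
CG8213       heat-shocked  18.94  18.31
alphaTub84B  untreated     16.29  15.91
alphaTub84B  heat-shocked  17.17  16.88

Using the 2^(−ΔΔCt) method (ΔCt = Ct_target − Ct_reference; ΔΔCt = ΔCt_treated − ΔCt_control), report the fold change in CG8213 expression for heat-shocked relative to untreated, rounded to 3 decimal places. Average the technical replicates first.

Mean Ct: CG8213 untreated 23.085; CG8213 heat-shocked 18.625; alphaTub84B untreated 16.100; alphaTub84B heat-shocked 17.025
ΔCt(untreated) = 23.085 − 16.100 = 6.985
ΔCt(heat-shocked) = 18.625 − 17.025 = 1.600
ΔΔCt = 1.600 − 6.985 = -5.385
Fold change = 2^(−(-5.385)) = 2^5.385 = 41.7875

41.788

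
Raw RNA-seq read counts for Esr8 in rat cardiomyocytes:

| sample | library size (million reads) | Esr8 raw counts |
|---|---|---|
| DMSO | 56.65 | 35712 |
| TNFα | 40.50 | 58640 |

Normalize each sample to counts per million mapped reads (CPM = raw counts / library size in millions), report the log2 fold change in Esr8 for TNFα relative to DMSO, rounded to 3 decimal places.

CPM(DMSO) = 35712 / 56.65 = 630.3972
CPM(TNFα) = 58640 / 40.50 = 1447.9012
Fold change = 1447.9012 / 630.3972 = 2.29681
log2(2.29681) = 1.1996

1.200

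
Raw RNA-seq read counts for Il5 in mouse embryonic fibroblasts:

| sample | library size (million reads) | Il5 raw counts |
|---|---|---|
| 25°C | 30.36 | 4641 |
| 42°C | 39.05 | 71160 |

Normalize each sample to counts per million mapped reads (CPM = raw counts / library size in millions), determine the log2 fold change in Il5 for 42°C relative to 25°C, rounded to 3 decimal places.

3.575

CPM(25°C) = 4641 / 30.36 = 152.8656
CPM(42°C) = 71160 / 39.05 = 1822.2791
Fold change = 1822.2791 / 152.8656 = 11.92079
log2(11.92079) = 3.5754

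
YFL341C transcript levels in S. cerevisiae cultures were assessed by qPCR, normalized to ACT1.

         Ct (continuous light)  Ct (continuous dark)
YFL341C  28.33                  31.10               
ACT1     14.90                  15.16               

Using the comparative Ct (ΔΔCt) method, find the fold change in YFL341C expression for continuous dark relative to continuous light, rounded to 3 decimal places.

0.176

ΔCt(continuous light) = 28.330 − 14.900 = 13.430
ΔCt(continuous dark) = 31.100 − 15.160 = 15.940
ΔΔCt = 15.940 − 13.430 = 2.510
Fold change = 2^(−2.510) = 0.1756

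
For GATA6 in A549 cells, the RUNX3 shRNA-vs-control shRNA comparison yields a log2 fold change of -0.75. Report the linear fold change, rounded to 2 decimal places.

0.59

Fold change = 2^(-0.75) = 0.595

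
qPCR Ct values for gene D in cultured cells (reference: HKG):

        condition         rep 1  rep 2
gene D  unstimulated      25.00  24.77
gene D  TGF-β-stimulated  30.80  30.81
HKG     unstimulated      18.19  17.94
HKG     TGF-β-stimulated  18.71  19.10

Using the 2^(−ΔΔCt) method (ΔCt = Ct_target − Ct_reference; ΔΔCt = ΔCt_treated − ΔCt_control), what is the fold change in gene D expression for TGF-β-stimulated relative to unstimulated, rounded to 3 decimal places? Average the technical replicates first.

0.030

Mean Ct: gene D unstimulated 24.885; gene D TGF-β-stimulated 30.805; HKG unstimulated 18.065; HKG TGF-β-stimulated 18.905
ΔCt(unstimulated) = 24.885 − 18.065 = 6.820
ΔCt(TGF-β-stimulated) = 30.805 − 18.905 = 11.900
ΔΔCt = 11.900 − 6.820 = 5.080
Fold change = 2^(−5.080) = 0.0296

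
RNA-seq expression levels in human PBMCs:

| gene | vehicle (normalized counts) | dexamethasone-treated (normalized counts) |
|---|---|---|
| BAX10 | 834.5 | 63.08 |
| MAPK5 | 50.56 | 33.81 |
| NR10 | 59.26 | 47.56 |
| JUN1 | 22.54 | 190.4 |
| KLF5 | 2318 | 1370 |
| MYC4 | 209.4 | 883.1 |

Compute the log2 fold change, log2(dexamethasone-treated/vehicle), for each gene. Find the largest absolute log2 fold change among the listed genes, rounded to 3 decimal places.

log2(63.08/834.5) = -3.726  (BAX10)
log2(33.81/50.56) = -0.581  (MAPK5)
log2(47.56/59.26) = -0.317  (NR10)
log2(190.4/22.54) = 3.078  (JUN1)
log2(1370/2318) = -0.759  (KLF5)
log2(883.1/209.4) = 2.076  (MYC4)
The largest magnitude belongs to BAX10.

3.726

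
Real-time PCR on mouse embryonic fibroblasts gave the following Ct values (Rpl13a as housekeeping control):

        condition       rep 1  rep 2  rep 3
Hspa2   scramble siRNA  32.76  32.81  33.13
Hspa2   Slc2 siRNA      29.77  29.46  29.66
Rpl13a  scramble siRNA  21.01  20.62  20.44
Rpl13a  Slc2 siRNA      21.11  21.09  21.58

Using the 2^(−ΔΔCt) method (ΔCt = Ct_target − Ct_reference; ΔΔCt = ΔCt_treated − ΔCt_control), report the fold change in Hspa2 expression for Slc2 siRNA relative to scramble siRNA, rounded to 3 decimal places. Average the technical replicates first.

14.320

Mean Ct: Hspa2 scramble siRNA 32.900; Hspa2 Slc2 siRNA 29.630; Rpl13a scramble siRNA 20.690; Rpl13a Slc2 siRNA 21.260
ΔCt(scramble siRNA) = 32.900 − 20.690 = 12.210
ΔCt(Slc2 siRNA) = 29.630 − 21.260 = 8.370
ΔΔCt = 8.370 − 12.210 = -3.840
Fold change = 2^(−(-3.840)) = 2^3.840 = 14.3204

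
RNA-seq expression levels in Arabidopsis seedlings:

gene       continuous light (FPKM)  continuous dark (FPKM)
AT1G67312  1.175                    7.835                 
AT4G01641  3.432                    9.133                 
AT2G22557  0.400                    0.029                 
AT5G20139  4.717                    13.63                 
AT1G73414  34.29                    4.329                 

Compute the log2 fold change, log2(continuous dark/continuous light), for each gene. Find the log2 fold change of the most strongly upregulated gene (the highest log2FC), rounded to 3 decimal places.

2.737

log2(7.835/1.175) = 2.737  (AT1G67312)
log2(9.133/3.432) = 1.412  (AT4G01641)
log2(0.029/0.400) = -3.786  (AT2G22557)
log2(13.63/4.717) = 1.531  (AT5G20139)
log2(4.329/34.29) = -2.986  (AT1G73414)
AT1G67312 is most strongly upregulated.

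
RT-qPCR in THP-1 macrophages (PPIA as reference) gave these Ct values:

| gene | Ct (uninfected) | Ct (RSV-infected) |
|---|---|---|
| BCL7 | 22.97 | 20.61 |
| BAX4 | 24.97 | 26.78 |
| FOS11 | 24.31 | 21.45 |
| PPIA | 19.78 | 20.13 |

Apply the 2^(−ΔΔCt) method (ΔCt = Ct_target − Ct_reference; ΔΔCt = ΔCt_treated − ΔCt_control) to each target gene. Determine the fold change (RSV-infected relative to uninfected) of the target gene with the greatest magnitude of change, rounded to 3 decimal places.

9.254

BCL7: ΔΔCt = (20.61−20.13) − (22.97−19.78) = 0.48 − 3.19 = -2.71; fold change = 2^2.71 = 6.543
BAX4: ΔΔCt = (26.78−20.13) − (24.97−19.78) = 6.65 − 5.19 = 1.46; fold change = 2^-1.46 = 0.363
FOS11: ΔΔCt = (21.45−20.13) − (24.31−19.78) = 1.32 − 4.53 = -3.21; fold change = 2^3.21 = 9.254
FOS11 has the largest |ΔΔCt| = 3.21.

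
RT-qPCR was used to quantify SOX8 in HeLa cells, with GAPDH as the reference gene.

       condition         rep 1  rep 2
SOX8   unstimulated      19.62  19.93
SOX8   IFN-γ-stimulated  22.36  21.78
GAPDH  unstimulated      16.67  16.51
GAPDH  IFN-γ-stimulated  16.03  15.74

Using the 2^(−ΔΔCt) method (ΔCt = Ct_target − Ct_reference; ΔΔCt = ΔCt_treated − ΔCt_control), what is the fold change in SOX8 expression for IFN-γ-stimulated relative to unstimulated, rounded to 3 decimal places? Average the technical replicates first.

0.125

Mean Ct: SOX8 unstimulated 19.775; SOX8 IFN-γ-stimulated 22.070; GAPDH unstimulated 16.590; GAPDH IFN-γ-stimulated 15.885
ΔCt(unstimulated) = 19.775 − 16.590 = 3.185
ΔCt(IFN-γ-stimulated) = 22.070 − 15.885 = 6.185
ΔΔCt = 6.185 − 3.185 = 3.000
Fold change = 2^(−3.000) = 0.1250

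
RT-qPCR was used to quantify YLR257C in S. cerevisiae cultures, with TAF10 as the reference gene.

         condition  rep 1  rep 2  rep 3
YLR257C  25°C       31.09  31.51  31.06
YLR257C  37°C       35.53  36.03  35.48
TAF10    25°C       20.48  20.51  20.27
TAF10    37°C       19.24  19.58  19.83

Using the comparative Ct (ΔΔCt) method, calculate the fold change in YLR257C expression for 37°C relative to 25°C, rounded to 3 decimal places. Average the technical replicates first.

0.025

Mean Ct: YLR257C 25°C 31.220; YLR257C 37°C 35.680; TAF10 25°C 20.420; TAF10 37°C 19.550
ΔCt(25°C) = 31.220 − 20.420 = 10.800
ΔCt(37°C) = 35.680 − 19.550 = 16.130
ΔΔCt = 16.130 − 10.800 = 5.330
Fold change = 2^(−5.330) = 0.0249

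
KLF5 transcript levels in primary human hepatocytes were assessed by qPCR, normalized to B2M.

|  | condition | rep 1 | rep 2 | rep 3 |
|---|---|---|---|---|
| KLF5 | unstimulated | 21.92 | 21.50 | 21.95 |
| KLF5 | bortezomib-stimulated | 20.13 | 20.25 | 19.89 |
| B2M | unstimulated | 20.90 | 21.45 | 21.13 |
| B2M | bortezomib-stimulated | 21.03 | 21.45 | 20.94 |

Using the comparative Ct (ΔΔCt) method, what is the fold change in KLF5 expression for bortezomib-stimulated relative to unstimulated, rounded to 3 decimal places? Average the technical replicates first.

3.204

Mean Ct: KLF5 unstimulated 21.790; KLF5 bortezomib-stimulated 20.090; B2M unstimulated 21.160; B2M bortezomib-stimulated 21.140
ΔCt(unstimulated) = 21.790 − 21.160 = 0.630
ΔCt(bortezomib-stimulated) = 20.090 − 21.140 = -1.050
ΔΔCt = -1.050 − 0.630 = -1.680
Fold change = 2^(−(-1.680)) = 2^1.680 = 3.2043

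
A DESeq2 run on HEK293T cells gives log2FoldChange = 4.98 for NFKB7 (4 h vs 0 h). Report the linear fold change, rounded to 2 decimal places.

31.56

Fold change = 2^(4.98) = 31.559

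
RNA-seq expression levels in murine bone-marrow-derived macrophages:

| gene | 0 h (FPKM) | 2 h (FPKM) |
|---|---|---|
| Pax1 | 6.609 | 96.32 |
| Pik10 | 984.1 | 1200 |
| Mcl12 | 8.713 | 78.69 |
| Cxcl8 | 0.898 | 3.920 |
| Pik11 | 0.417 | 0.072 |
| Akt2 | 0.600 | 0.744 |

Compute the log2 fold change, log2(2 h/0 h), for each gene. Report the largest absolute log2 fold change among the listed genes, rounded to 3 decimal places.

log2(96.32/6.609) = 3.865  (Pax1)
log2(1200/984.1) = 0.286  (Pik10)
log2(78.69/8.713) = 3.175  (Mcl12)
log2(3.920/0.898) = 2.126  (Cxcl8)
log2(0.072/0.417) = -2.534  (Pik11)
log2(0.744/0.600) = 0.310  (Akt2)
The largest magnitude belongs to Pax1.

3.865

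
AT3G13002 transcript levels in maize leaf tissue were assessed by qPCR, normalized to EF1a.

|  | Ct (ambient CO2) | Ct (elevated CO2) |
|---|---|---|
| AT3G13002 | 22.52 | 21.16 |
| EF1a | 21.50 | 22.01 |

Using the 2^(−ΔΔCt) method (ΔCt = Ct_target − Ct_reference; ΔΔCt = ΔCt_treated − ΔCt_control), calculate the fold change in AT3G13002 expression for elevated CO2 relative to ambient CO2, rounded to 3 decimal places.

3.655

ΔCt(ambient CO2) = 22.520 − 21.500 = 1.020
ΔCt(elevated CO2) = 21.160 − 22.010 = -0.850
ΔΔCt = -0.850 − 1.020 = -1.870
Fold change = 2^(−(-1.870)) = 2^1.870 = 3.6553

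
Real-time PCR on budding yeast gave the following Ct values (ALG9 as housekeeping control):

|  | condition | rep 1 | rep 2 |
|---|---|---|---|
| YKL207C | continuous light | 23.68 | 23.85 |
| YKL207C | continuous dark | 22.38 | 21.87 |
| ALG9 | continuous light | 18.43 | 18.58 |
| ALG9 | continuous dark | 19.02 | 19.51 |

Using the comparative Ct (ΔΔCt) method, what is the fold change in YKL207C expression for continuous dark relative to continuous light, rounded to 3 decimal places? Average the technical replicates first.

5.278

Mean Ct: YKL207C continuous light 23.765; YKL207C continuous dark 22.125; ALG9 continuous light 18.505; ALG9 continuous dark 19.265
ΔCt(continuous light) = 23.765 − 18.505 = 5.260
ΔCt(continuous dark) = 22.125 − 19.265 = 2.860
ΔΔCt = 2.860 − 5.260 = -2.400
Fold change = 2^(−(-2.400)) = 2^2.400 = 5.2780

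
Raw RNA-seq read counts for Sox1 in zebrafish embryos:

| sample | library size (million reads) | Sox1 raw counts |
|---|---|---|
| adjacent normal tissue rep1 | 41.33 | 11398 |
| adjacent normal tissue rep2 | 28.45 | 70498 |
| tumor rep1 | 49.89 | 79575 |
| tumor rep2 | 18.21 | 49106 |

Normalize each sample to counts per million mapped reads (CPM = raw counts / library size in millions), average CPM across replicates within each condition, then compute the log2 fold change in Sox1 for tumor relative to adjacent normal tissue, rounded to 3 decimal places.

CPM(adjacent normal tissue rep1) = 11398 / 41.33 = 275.7803
CPM(adjacent normal tissue rep2) = 70498 / 28.45 = 2477.9613
CPM(tumor rep1) = 79575 / 49.89 = 1595.0090
CPM(tumor rep2) = 49106 / 18.21 = 2696.6502
mean CPM(adjacent normal tissue) = 1376.8708; mean CPM(tumor) = 2145.8296
Fold change = 2145.8296 / 1376.8708 = 1.55848
log2(1.55848) = 0.6401

0.640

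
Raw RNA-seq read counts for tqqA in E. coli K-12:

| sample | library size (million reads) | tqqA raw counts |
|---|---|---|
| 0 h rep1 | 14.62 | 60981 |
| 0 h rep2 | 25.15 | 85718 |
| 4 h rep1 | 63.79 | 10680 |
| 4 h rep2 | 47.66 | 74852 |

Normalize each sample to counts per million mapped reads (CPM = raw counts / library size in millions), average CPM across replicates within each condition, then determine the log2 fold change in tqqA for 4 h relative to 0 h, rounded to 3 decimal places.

CPM(0 h rep1) = 60981 / 14.62 = 4171.0670
CPM(0 h rep2) = 85718 / 25.15 = 3408.2704
CPM(4 h rep1) = 10680 / 63.79 = 167.4244
CPM(4 h rep2) = 74852 / 47.66 = 1570.5413
mean CPM(0 h) = 3789.6687; mean CPM(4 h) = 868.9828
Fold change = 868.9828 / 3789.6687 = 0.22930
log2(0.22930) = -2.1247

-2.125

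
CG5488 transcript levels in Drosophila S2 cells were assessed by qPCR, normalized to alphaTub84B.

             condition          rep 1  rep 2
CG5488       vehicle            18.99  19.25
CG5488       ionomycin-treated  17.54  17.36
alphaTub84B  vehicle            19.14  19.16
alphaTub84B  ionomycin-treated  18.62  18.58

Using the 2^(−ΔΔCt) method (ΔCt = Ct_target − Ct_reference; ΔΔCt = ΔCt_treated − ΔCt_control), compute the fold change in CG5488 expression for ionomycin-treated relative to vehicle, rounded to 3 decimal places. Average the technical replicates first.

2.173

Mean Ct: CG5488 vehicle 19.120; CG5488 ionomycin-treated 17.450; alphaTub84B vehicle 19.150; alphaTub84B ionomycin-treated 18.600
ΔCt(vehicle) = 19.120 − 19.150 = -0.030
ΔCt(ionomycin-treated) = 17.450 − 18.600 = -1.150
ΔΔCt = -1.150 − (-0.030) = -1.120
Fold change = 2^(−(-1.120)) = 2^1.120 = 2.1735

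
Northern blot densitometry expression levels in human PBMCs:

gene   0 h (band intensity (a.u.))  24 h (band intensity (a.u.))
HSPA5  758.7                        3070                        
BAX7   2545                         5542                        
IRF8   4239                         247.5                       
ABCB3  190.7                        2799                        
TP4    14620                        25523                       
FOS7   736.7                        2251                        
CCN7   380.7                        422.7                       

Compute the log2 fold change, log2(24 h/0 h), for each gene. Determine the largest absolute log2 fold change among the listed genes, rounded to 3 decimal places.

4.098

log2(3070/758.7) = 2.017  (HSPA5)
log2(5542/2545) = 1.123  (BAX7)
log2(247.5/4239) = -4.098  (IRF8)
log2(2799/190.7) = 3.876  (ABCB3)
log2(25523/14620) = 0.804  (TP4)
log2(2251/736.7) = 1.611  (FOS7)
log2(422.7/380.7) = 0.151  (CCN7)
The largest magnitude belongs to IRF8.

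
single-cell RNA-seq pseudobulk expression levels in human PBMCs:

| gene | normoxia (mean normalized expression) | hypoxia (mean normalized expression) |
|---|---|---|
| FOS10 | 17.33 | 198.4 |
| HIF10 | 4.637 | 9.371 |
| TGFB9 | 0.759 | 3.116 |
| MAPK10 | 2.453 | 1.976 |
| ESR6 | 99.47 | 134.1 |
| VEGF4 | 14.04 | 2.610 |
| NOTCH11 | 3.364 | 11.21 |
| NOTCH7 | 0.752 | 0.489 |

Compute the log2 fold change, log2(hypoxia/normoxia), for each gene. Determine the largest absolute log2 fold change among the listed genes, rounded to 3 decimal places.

3.517

log2(198.4/17.33) = 3.517  (FOS10)
log2(9.371/4.637) = 1.015  (HIF10)
log2(3.116/0.759) = 2.038  (TGFB9)
log2(1.976/2.453) = -0.312  (MAPK10)
log2(134.1/99.47) = 0.431  (ESR6)
log2(2.610/14.04) = -2.427  (VEGF4)
log2(11.21/3.364) = 1.737  (NOTCH11)
log2(0.489/0.752) = -0.621  (NOTCH7)
The largest magnitude belongs to FOS10.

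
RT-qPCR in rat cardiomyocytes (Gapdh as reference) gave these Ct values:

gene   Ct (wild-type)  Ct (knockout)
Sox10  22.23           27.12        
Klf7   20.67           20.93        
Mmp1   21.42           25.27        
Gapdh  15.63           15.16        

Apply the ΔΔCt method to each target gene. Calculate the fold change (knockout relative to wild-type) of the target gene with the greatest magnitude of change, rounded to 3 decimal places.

Sox10: ΔΔCt = (27.12−15.16) − (22.23−15.63) = 11.96 − 6.60 = 5.36; fold change = 2^-5.36 = 0.024
Klf7: ΔΔCt = (20.93−15.16) − (20.67−15.63) = 5.77 − 5.04 = 0.73; fold change = 2^-0.73 = 0.603
Mmp1: ΔΔCt = (25.27−15.16) − (21.42−15.63) = 10.11 − 5.79 = 4.32; fold change = 2^-4.32 = 0.050
Sox10 has the largest |ΔΔCt| = 5.36.

0.024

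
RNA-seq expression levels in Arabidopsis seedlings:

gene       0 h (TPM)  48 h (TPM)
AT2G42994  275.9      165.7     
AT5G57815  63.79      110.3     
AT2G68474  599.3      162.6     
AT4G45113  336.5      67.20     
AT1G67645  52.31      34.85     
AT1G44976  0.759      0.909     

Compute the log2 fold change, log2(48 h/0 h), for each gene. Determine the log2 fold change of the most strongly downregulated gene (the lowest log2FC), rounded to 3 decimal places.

-2.324

log2(165.7/275.9) = -0.736  (AT2G42994)
log2(110.3/63.79) = 0.790  (AT5G57815)
log2(162.6/599.3) = -1.882  (AT2G68474)
log2(67.20/336.5) = -2.324  (AT4G45113)
log2(34.85/52.31) = -0.586  (AT1G67645)
log2(0.909/0.759) = 0.260  (AT1G44976)
AT4G45113 is most strongly downregulated.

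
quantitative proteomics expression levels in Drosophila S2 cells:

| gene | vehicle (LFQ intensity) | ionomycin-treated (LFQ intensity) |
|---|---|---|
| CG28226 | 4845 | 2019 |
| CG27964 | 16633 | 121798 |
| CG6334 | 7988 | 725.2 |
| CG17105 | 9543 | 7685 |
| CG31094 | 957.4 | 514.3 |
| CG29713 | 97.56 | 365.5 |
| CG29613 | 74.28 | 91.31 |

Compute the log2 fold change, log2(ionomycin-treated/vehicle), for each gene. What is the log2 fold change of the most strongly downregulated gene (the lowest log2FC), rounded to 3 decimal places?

log2(2019/4845) = -1.263  (CG28226)
log2(121798/16633) = 2.872  (CG27964)
log2(725.2/7988) = -3.461  (CG6334)
log2(7685/9543) = -0.312  (CG17105)
log2(514.3/957.4) = -0.897  (CG31094)
log2(365.5/97.56) = 1.906  (CG29713)
log2(91.31/74.28) = 0.298  (CG29613)
CG6334 is most strongly downregulated.

-3.461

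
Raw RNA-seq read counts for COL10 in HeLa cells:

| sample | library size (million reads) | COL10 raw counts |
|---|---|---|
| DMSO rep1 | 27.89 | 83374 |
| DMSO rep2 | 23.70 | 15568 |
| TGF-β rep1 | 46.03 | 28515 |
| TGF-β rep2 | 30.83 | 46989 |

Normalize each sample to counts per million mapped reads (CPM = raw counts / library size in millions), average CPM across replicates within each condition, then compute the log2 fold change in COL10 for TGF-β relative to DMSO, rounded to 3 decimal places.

CPM(DMSO rep1) = 83374 / 27.89 = 2989.3869
CPM(DMSO rep2) = 15568 / 23.70 = 656.8776
CPM(TGF-β rep1) = 28515 / 46.03 = 619.4873
CPM(TGF-β rep2) = 46989 / 30.83 = 1524.1323
mean CPM(DMSO) = 1823.1323; mean CPM(TGF-β) = 1071.8098
Fold change = 1071.8098 / 1823.1323 = 0.58789
log2(0.58789) = -0.7664

-0.766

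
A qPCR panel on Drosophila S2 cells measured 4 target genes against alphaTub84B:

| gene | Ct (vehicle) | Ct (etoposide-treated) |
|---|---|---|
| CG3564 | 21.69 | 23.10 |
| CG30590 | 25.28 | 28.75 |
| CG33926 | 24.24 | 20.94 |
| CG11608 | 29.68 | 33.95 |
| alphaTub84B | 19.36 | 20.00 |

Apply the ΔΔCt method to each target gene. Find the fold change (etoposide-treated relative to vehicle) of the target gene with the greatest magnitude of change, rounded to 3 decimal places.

CG3564: ΔΔCt = (23.10−20.00) − (21.69−19.36) = 3.10 − 2.33 = 0.77; fold change = 2^-0.77 = 0.586
CG30590: ΔΔCt = (28.75−20.00) − (25.28−19.36) = 8.75 − 5.92 = 2.83; fold change = 2^-2.83 = 0.141
CG33926: ΔΔCt = (20.94−20.00) − (24.24−19.36) = 0.94 − 4.88 = -3.94; fold change = 2^3.94 = 15.348
CG11608: ΔΔCt = (33.95−20.00) − (29.68−19.36) = 13.95 − 10.32 = 3.63; fold change = 2^-3.63 = 0.081
CG33926 has the largest |ΔΔCt| = 3.94.

15.348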